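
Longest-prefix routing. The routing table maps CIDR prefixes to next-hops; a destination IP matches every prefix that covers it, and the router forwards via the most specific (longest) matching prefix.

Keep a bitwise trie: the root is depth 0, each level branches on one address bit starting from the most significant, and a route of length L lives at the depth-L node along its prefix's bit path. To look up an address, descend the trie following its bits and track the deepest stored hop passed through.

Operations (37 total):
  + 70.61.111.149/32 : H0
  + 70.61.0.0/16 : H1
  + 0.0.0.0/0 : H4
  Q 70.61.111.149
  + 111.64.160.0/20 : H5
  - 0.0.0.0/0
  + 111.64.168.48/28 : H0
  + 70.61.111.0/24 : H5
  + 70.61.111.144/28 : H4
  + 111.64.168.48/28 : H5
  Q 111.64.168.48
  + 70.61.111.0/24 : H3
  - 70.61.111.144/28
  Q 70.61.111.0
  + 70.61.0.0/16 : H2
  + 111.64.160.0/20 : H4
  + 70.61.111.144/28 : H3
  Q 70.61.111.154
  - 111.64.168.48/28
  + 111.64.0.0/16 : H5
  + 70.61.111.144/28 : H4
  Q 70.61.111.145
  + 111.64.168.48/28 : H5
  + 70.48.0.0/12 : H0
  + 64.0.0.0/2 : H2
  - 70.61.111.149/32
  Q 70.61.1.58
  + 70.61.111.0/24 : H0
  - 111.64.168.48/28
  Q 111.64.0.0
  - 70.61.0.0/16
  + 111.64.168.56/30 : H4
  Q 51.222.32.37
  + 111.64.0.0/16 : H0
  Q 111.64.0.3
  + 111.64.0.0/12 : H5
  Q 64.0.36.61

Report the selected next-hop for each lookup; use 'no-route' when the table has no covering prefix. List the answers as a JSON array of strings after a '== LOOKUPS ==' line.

Apply in order:
  add 70.61.111.149/32 -> H0 at depth 32
  add 70.61.0.0/16 -> H1 at depth 16
  add 0.0.0.0/0 -> H4 at depth 0
  lookup 70.61.111.149: bits 01000110001111010110111110010101 walk d0:H4→d1:-→d2:-→d3:-→d4:-→d5:-→d6:-→d7:-→d8:-→d9:-→d10:-→d11:-→d12:-→d13:-→d14:-→d15:-→d16:H1→d17:-→d18:-→d19:-→d20:-→d21:-→d22:-→d23:-→d24:-→d25:-→d26:-→d27:-→d28:-→d29:-→d30:-→d31:-→d32:H0 -> H0
  add 111.64.160.0/20 -> H5 at depth 20
  - 0.0.0.0/0 clear@0
  add 111.64.168.48/28 -> H0 at depth 28
  add 70.61.111.0/24 -> H5 at depth 24
  add 70.61.111.144/28 -> H4 at depth 28
  add 111.64.168.48/28 -> H5 at depth 28
  lookup 111.64.168.48: bits 0110111101000000101010000011 walk d0:-→d1:-→d2:-→d3:-→d4:-→d5:-→d6:-→d7:-→d8:-→d9:-→d10:-→d11:-→d12:-→d13:-→d14:-→d15:-→d16:-→d17:-→d18:-→d19:-→d20:H5→d21:-→d22:-→d23:-→d24:-→d25:-→d26:-→d27:-→d28:H5 -> H5
  add 70.61.111.0/24 -> H3 at depth 24
  - 70.61.111.144/28 clear@28
  lookup 70.61.111.0: bits 010001100011110101101111 walk d0:-→d1:-→d2:-→d3:-→d4:-→d5:-→d6:-→d7:-→d8:-→d9:-→d10:-→d11:-→d12:-→d13:-→d14:-→d15:-→d16:H1→d17:-→d18:-→d19:-→d20:-→d21:-→d22:-→d23:-→d24:H3 -> H3
  add 70.61.0.0/16 -> H2 at depth 16
  add 111.64.160.0/20 -> H4 at depth 20
  add 70.61.111.144/28 -> H3 at depth 28
  lookup 70.61.111.154: bits 0100011000111101011011111001 walk d0:-→d1:-→d2:-→d3:-→d4:-→d5:-→d6:-→d7:-→d8:-→d9:-→d10:-→d11:-→d12:-→d13:-→d14:-→d15:-→d16:H2→d17:-→d18:-→d19:-→d20:-→d21:-→d22:-→d23:-→d24:H3→d25:-→d26:-→d27:-→d28:H3 -> H3
  - 111.64.168.48/28 clear@28
  add 111.64.0.0/16 -> H5 at depth 16
  add 70.61.111.144/28 -> H4 at depth 28
  lookup 70.61.111.145: bits 01000110001111010110111110010 walk d0:-→d1:-→d2:-→d3:-→d4:-→d5:-→d6:-→d7:-→d8:-→d9:-→d10:-→d11:-→d12:-→d13:-→d14:-→d15:-→d16:H2→d17:-→d18:-→d19:-→d20:-→d21:-→d22:-→d23:-→d24:H3→d25:-→d26:-→d27:-→d28:H4→d29:- -> H4
  add 111.64.168.48/28 -> H5 at depth 28
  add 70.48.0.0/12 -> H0 at depth 12
  add 64.0.0.0/2 -> H2 at depth 2
  - 70.61.111.149/32 clear@32
  lookup 70.61.1.58: bits 01000110001111010 walk d0:-→d1:-→d2:H2→d3:-→d4:-→d5:-→d6:-→d7:-→d8:-→d9:-→d10:-→d11:-→d12:H0→d13:-→d14:-→d15:-→d16:H2→d17:- -> H2
  add 70.61.111.0/24 -> H0 at depth 24
  - 111.64.168.48/28 clear@28
  lookup 111.64.0.0: bits 0110111101000000 walk d0:-→d1:-→d2:H2→d3:-→d4:-→d5:-→d6:-→d7:-→d8:-→d9:-→d10:-→d11:-→d12:-→d13:-→d14:-→d15:-→d16:H5 -> H5
  - 70.61.0.0/16 clear@16
  add 111.64.168.56/30 -> H4 at depth 30
  lookup 51.222.32.37: bits 0 walk d0:-→d1:- -> no-route
  add 111.64.0.0/16 -> H0 at depth 16
  lookup 111.64.0.3: bits 0110111101000000 walk d0:-→d1:-→d2:H2→d3:-→d4:-→d5:-→d6:-→d7:-→d8:-→d9:-→d10:-→d11:-→d12:-→d13:-→d14:-→d15:-→d16:H0 -> H0
  add 111.64.0.0/12 -> H5 at depth 12
  lookup 64.0.36.61: bits 01000 walk d0:-→d1:-→d2:H2→d3:-→d4:-→d5:- -> H2

== LOOKUPS ==
["H0","H5","H3","H3","H4","H2","H5","no-route","H0","H2"]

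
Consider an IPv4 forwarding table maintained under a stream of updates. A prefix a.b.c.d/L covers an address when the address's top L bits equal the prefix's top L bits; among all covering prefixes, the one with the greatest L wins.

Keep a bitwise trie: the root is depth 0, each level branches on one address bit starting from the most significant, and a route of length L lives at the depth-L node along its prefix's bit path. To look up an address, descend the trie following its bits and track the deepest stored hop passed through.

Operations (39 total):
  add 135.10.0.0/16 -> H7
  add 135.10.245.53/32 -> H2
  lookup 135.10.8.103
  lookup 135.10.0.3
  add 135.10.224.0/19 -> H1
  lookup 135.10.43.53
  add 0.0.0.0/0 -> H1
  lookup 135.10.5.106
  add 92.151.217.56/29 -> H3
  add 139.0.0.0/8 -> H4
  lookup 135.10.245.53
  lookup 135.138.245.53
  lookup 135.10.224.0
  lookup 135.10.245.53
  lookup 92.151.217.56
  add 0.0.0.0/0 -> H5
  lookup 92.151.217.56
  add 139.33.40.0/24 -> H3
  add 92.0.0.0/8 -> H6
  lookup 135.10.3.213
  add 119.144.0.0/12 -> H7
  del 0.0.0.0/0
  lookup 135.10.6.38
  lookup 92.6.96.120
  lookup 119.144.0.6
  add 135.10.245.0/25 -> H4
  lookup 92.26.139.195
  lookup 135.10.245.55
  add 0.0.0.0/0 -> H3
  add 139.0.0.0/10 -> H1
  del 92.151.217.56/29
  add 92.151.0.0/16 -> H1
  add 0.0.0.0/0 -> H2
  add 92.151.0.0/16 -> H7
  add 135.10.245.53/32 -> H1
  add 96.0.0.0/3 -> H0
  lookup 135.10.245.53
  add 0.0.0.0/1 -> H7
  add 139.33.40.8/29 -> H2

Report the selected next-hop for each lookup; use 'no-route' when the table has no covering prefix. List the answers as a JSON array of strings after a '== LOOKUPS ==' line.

Apply in order:
  add 135.10.0.0/16 -> H7 at depth 16
  add 135.10.245.53/32 -> H2 at depth 32
  Q 135.10.8.103: descend 1000011100001010 ; hops seen [H7] ; pick H7
  Q 135.10.0.3: descend 1000011100001010 ; hops seen [H7] ; pick H7
  add 135.10.224.0/19 -> H1 at depth 19
  Q 135.10.43.53: descend 1000011100001010 ; hops seen [H7] ; pick H7
  add 0.0.0.0/0 -> H1 at depth 0
  Q 135.10.5.106: descend 1000011100001010 ; hops seen [H1,H7] ; pick H7
  add 92.151.217.56/29 -> H3 at depth 29
  add 139.0.0.0/8 -> H4 at depth 8
  Q 135.10.245.53: descend 10000111000010101111010100110101 ; hops seen [H1,H7,H1,H2] ; pick H2
  Q 135.138.245.53: descend 10000111 ; hops seen [H1] ; pick H1
  Q 135.10.224.0: descend 1000011100001010111 ; hops seen [H1,H7,H1] ; pick H1
  Q 135.10.245.53: descend 10000111000010101111010100110101 ; hops seen [H1,H7,H1,H2] ; pick H2
  Q 92.151.217.56: descend 01011100100101111101100100111 ; hops seen [H1,H3] ; pick H3
  add 0.0.0.0/0 -> H5 at depth 0
  Q 92.151.217.56: descend 01011100100101111101100100111 ; hops seen [H5,H3] ; pick H3
  add 139.33.40.0/24 -> H3 at depth 24
  add 92.0.0.0/8 -> H6 at depth 8
  Q 135.10.3.213: descend 1000011100001010 ; hops seen [H5,H7] ; pick H7
  add 119.144.0.0/12 -> H7 at depth 12
  del 0.0.0.0/0 (clear depth 0)
  Q 135.10.6.38: descend 1000011100001010 ; hops seen [H7] ; pick H7
  Q 92.6.96.120: descend 01011100 ; hops seen [H6] ; pick H6
  Q 119.144.0.6: descend 011101111001 ; hops seen [H7] ; pick H7
  add 135.10.245.0/25 -> H4 at depth 25
  Q 92.26.139.195: descend 01011100 ; hops seen [H6] ; pick H6
  Q 135.10.245.55: descend 100001110000101011110101001101 ; hops seen [H7,H1,H4] ; pick H4
  add 0.0.0.0/0 -> H3 at depth 0
  add 139.0.0.0/10 -> H1 at depth 10
  del 92.151.217.56/29 (clear depth 29)
  add 92.151.0.0/16 -> H1 at depth 16
  add 0.0.0.0/0 -> H2 at depth 0
  add 92.151.0.0/16 -> H7 at depth 16
  add 135.10.245.53/32 -> H1 at depth 32
  add 96.0.0.0/3 -> H0 at depth 3
  Q 135.10.245.53: descend 10000111000010101111010100110101 ; hops seen [H2,H7,H1,H4,H1] ; pick H1
  add 0.0.0.0/1 -> H7 at depth 1
  add 139.33.40.8/29 -> H2 at depth 29

== LOOKUPS ==
["H7","H7","H7","H7","H2","H1","H1","H2","H3","H3","H7","H7","H6","H7","H6","H4","H1"]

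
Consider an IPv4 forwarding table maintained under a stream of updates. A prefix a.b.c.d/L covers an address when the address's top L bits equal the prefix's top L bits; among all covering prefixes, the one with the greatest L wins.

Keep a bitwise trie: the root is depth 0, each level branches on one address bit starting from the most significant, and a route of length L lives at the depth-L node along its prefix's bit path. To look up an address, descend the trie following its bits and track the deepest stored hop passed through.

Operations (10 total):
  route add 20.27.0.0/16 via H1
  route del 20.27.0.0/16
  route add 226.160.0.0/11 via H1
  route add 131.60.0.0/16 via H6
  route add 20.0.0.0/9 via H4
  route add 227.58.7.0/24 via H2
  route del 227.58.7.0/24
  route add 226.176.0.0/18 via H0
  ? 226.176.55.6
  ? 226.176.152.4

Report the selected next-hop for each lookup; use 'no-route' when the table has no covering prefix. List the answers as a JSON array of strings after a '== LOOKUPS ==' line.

Trace:
  + 20.27.0.0/16 (H1) depth=16
  - 20.27.0.0/16 clear@16
  + 226.160.0.0/11 (H1) depth=11
  + 131.60.0.0/16 (H6) depth=16
  + 20.0.0.0/9 (H4) depth=9
  + 227.58.7.0/24 (H2) depth=24
  - 227.58.7.0/24 clear@24
  + 226.176.0.0/18 (H0) depth=18
  lookup 226.176.55.6: bits 111000101011000000 walk d0:-→d1:-→d2:-→d3:-→d4:-→d5:-→d6:-→d7:-→d8:-→d9:-→d10:-→d11:H1→d12:-→d13:-→d14:-→d15:-→d16:-→d17:-→d18:H0 -> H0
  lookup 226.176.152.4: bits 1110001010110000 walk d0:-→d1:-→d2:-→d3:-→d4:-→d5:-→d6:-→d7:-→d8:-→d9:-→d10:-→d11:H1→d12:-→d13:-→d14:-→d15:-→d16:- -> H1

== LOOKUPS ==
["H0","H1"]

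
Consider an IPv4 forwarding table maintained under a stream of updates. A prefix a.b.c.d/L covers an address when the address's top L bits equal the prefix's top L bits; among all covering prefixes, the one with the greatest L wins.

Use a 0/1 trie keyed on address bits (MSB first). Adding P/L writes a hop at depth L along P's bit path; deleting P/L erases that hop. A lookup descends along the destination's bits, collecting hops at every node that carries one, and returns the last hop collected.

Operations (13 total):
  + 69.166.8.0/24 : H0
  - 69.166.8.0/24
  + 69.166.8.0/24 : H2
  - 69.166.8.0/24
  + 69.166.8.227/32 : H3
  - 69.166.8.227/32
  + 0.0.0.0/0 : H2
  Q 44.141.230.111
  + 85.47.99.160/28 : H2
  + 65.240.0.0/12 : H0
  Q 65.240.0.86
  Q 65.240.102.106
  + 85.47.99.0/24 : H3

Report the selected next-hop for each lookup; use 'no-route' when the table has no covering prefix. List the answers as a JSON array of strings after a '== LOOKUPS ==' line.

Trace:
  add 69.166.8.0/24 -> H0 at depth 24
  - 69.166.8.0/24 clear@24
  add 69.166.8.0/24 -> H2 at depth 24
  - 69.166.8.0/24 clear@24
  add 69.166.8.227/32 -> H3 at depth 32
  - 69.166.8.227/32 clear@32
  add 0.0.0.0/0 -> H2 at depth 0
  lookup 44.141.230.111: bits 0 walk d0:H2→d1:- -> H2
  add 85.47.99.160/28 -> H2 at depth 28
  add 65.240.0.0/12 -> H0 at depth 12
  lookup 65.240.0.86: bits 010000011111 walk d0:H2→d1:-→d2:-→d3:-→d4:-→d5:-→d6:-→d7:-→d8:-→d9:-→d10:-→d11:-→d12:H0 -> H0
  lookup 65.240.102.106: bits 010000011111 walk d0:H2→d1:-→d2:-→d3:-→d4:-→d5:-→d6:-→d7:-→d8:-→d9:-→d10:-→d11:-→d12:H0 -> H0
  add 85.47.99.0/24 -> H3 at depth 24

== LOOKUPS ==
["H2","H0","H0"]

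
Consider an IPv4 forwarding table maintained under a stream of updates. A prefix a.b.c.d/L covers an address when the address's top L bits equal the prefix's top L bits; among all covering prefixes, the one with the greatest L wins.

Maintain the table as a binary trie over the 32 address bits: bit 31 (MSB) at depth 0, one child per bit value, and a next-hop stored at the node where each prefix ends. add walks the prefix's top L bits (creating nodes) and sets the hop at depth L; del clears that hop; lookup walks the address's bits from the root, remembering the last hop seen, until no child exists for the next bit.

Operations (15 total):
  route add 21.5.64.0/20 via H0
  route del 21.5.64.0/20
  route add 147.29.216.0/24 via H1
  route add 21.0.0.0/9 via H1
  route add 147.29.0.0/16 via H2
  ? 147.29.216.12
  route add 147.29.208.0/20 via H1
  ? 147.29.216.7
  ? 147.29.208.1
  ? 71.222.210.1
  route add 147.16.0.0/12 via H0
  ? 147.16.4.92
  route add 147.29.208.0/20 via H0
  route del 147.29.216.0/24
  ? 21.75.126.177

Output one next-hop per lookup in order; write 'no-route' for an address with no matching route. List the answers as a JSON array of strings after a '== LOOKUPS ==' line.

Process each operation:
  add 21.5.64.0/20 -> H0 at depth 20
  - 21.5.64.0/20 clear@20
  add 147.29.216.0/24 -> H1 at depth 24
  add 21.0.0.0/9 -> H1 at depth 9
  add 147.29.0.0/16 -> H2 at depth 16
  Q 147.29.216.12: descend 100100110001110111011000 ; hops seen [H2,H1] ; pick H1
  add 147.29.208.0/20 -> H1 at depth 20
  Q 147.29.216.7: descend 100100110001110111011000 ; hops seen [H2,H1,H1] ; pick H1
  Q 147.29.208.1: descend 10010011000111011101 ; hops seen [H2,H1] ; pick H1
  Q 71.222.210.1: descend 0 ; hops seen [∅] ; pick no-route
  add 147.16.0.0/12 -> H0 at depth 12
  Q 147.16.4.92: descend 100100110001 ; hops seen [H0] ; pick H0
  add 147.29.208.0/20 -> H0 at depth 20
  - 147.29.216.0/24 clear@24
  Q 21.75.126.177: descend 000101010 ; hops seen [H1] ; pick H1

== LOOKUPS ==
["H1","H1","H1","no-route","H0","H1"]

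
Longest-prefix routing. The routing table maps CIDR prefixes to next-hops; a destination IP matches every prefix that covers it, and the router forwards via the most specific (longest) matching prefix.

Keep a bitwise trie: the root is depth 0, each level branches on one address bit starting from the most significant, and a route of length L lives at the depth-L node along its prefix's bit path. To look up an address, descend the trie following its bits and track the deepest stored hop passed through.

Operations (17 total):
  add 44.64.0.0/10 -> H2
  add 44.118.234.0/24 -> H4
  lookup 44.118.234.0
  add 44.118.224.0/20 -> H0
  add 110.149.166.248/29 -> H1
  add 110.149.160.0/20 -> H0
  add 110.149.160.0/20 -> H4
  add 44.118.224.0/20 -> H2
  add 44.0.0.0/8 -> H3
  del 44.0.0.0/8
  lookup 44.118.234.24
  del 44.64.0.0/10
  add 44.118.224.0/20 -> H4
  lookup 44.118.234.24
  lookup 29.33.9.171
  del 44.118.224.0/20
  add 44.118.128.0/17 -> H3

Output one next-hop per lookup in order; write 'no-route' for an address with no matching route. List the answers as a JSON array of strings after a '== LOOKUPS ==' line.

Process each operation:
  add 44.64.0.0/10 -> H2 at depth 10
  add 44.118.234.0/24 -> H4 at depth 24
  ? 44.118.234.0  path d0:-→d1:-→d2:-→d3:-→d4:-→d5:-→d6:-→d7:-→d8:-→d9:-→d10:H2→d11:-→d12:-→d13:-→d14:-→d15:-→d16:-→d17:-→d18:-→d19:-→d20:-→d21:-→d22:-→d23:-→d24:H4  best=H4
  add 44.118.224.0/20 -> H0 at depth 20
  add 110.149.166.248/29 -> H1 at depth 29
  add 110.149.160.0/20 -> H0 at depth 20
  add 110.149.160.0/20 -> H4 at depth 20
  add 44.118.224.0/20 -> H2 at depth 20
  add 44.0.0.0/8 -> H3 at depth 8
  del 44.0.0.0/8 (clear depth 8)
  ? 44.118.234.24  path d0:-→d1:-→d2:-→d3:-→d4:-→d5:-→d6:-→d7:-→d8:-→d9:-→d10:H2→d11:-→d12:-→d13:-→d14:-→d15:-→d16:-→d17:-→d18:-→d19:-→d20:H2→d21:-→d22:-→d23:-→d24:H4  best=H4
  del 44.64.0.0/10 (clear depth 10)
  add 44.118.224.0/20 -> H4 at depth 20
  ? 44.118.234.24  path d0:-→d1:-→d2:-→d3:-→d4:-→d5:-→d6:-→d7:-→d8:-→d9:-→d10:-→d11:-→d12:-→d13:-→d14:-→d15:-→d16:-→d17:-→d18:-→d19:-→d20:H4→d21:-→d22:-→d23:-→d24:H4  best=H4
  ? 29.33.9.171  path d0:-→d1:-→d2:-  best=no-route
  del 44.118.224.0/20 (clear depth 20)
  add 44.118.128.0/17 -> H3 at depth 17

== LOOKUPS ==
["H4","H4","H4","no-route"]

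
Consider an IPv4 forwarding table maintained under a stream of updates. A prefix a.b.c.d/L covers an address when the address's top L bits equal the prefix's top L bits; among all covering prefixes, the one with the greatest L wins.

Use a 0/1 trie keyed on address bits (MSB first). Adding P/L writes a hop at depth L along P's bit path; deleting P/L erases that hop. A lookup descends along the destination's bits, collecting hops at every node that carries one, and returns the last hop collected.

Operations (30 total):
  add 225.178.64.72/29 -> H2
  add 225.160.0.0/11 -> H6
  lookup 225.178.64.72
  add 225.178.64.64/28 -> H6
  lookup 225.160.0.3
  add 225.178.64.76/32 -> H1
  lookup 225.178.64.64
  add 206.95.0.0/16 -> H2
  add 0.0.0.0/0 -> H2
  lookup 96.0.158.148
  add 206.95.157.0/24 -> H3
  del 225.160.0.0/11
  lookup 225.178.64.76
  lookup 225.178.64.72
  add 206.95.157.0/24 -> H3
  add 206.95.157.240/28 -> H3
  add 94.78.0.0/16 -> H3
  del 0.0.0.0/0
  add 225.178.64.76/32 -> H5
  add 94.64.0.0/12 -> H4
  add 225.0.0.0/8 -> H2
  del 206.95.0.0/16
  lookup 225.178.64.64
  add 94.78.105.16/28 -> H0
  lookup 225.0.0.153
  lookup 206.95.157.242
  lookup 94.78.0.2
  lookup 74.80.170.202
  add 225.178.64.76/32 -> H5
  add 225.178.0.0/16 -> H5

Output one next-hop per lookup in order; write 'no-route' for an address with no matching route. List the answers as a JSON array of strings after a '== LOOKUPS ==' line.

Process each operation:
  add 225.178.64.72/29 -> H2 at depth 29
  add 225.160.0.0/11 -> H6 at depth 11
  Q 225.178.64.72: descend 11100001101100100100000001001 ; hops seen [H6,H2] ; pick H2
  add 225.178.64.64/28 -> H6 at depth 28
  Q 225.160.0.3: descend 11100001101 ; hops seen [H6] ; pick H6
  add 225.178.64.76/32 -> H1 at depth 32
  Q 225.178.64.64: descend 1110000110110010010000000100 ; hops seen [H6,H6] ; pick H6
  add 206.95.0.0/16 -> H2 at depth 16
  add 0.0.0.0/0 -> H2 at depth 0
  Q 96.0.158.148: descend ε ; hops seen [H2] ; pick H2
  add 206.95.157.0/24 -> H3 at depth 24
  - 225.160.0.0/11 clear@11
  Q 225.178.64.76: descend 11100001101100100100000001001100 ; hops seen [H2,H6,H2,H1] ; pick H1
  Q 225.178.64.72: descend 11100001101100100100000001001 ; hops seen [H2,H6,H2] ; pick H2
  add 206.95.157.0/24 -> H3 at depth 24
  add 206.95.157.240/28 -> H3 at depth 28
  add 94.78.0.0/16 -> H3 at depth 16
  - 0.0.0.0/0 clear@0
  add 225.178.64.76/32 -> H5 at depth 32
  add 94.64.0.0/12 -> H4 at depth 12
  add 225.0.0.0/8 -> H2 at depth 8
  - 206.95.0.0/16 clear@16
  Q 225.178.64.64: descend 1110000110110010010000000100 ; hops seen [H2,H6] ; pick H6
  add 94.78.105.16/28 -> H0 at depth 28
  Q 225.0.0.153: descend 11100001 ; hops seen [H2] ; pick H2
  Q 206.95.157.242: descend 1100111001011111100111011111 ; hops seen [H3,H3] ; pick H3
  Q 94.78.0.2: descend 01011110010011100 ; hops seen [H4,H3] ; pick H3
  Q 74.80.170.202: descend 010 ; hops seen [∅] ; pick no-route
  add 225.178.64.76/32 -> H5 at depth 32
  add 225.178.0.0/16 -> H5 at depth 16

== LOOKUPS ==
["H2","H6","H6","H2","H1","H2","H6","H2","H3","H3","no-route"]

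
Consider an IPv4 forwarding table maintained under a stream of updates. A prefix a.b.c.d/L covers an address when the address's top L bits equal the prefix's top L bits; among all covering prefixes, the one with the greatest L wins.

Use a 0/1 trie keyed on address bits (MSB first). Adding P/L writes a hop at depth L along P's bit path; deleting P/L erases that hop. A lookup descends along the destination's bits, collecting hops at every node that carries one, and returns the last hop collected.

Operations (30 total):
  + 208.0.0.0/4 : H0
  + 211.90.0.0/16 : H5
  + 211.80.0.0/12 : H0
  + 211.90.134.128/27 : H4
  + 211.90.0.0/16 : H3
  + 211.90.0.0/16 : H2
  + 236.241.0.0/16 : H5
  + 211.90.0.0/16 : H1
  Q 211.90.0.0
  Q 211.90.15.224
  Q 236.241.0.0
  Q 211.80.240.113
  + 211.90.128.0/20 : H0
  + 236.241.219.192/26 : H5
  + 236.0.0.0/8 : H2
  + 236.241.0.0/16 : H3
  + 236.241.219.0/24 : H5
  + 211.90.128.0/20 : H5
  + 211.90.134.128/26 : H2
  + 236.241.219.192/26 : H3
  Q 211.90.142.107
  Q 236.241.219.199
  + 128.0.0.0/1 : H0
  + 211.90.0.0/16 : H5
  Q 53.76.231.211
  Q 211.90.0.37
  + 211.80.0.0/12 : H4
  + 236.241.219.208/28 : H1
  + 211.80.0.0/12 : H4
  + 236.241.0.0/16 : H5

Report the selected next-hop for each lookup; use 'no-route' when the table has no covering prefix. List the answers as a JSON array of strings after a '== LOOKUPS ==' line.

Process each operation:
  + 208.0.0.0/4 (H0) depth=4
  + 211.90.0.0/16 (H5) depth=16
  + 211.80.0.0/12 (H0) depth=12
  + 211.90.134.128/27 (H4) depth=27
  + 211.90.0.0/16 (H3) depth=16
  + 211.90.0.0/16 (H2) depth=16
  + 236.241.0.0/16 (H5) depth=16
  + 211.90.0.0/16 (H1) depth=16
  Q 211.90.0.0: descend 1101001101011010 ; hops seen [H0,H0,H1] ; pick H1
  Q 211.90.15.224: descend 1101001101011010 ; hops seen [H0,H0,H1] ; pick H1
  Q 236.241.0.0: descend 1110110011110001 ; hops seen [H5] ; pick H5
  Q 211.80.240.113: descend 110100110101 ; hops seen [H0,H0] ; pick H0
  + 211.90.128.0/20 (H0) depth=20
  + 236.241.219.192/26 (H5) depth=26
  + 236.0.0.0/8 (H2) depth=8
  + 236.241.0.0/16 (H3) depth=16
  + 236.241.219.0/24 (H5) depth=24
  + 211.90.128.0/20 (H5) depth=20
  + 211.90.134.128/26 (H2) depth=26
  + 236.241.219.192/26 (H3) depth=26
  Q 211.90.142.107: descend 11010011010110101000 ; hops seen [H0,H0,H1,H5] ; pick H5
  Q 236.241.219.199: descend 11101100111100011101101111 ; hops seen [H2,H3,H5,H3] ; pick H3
  + 128.0.0.0/1 (H0) depth=1
  + 211.90.0.0/16 (H5) depth=16
  Q 53.76.231.211: descend ε ; hops seen [∅] ; pick no-route
  Q 211.90.0.37: descend 1101001101011010 ; hops seen [H0,H0,H0,H5] ; pick H5
  + 211.80.0.0/12 (H4) depth=12
  + 236.241.219.208/28 (H1) depth=28
  + 211.80.0.0/12 (H4) depth=12
  + 236.241.0.0/16 (H5) depth=16

== LOOKUPS ==
["H1","H1","H5","H0","H5","H3","no-route","H5"]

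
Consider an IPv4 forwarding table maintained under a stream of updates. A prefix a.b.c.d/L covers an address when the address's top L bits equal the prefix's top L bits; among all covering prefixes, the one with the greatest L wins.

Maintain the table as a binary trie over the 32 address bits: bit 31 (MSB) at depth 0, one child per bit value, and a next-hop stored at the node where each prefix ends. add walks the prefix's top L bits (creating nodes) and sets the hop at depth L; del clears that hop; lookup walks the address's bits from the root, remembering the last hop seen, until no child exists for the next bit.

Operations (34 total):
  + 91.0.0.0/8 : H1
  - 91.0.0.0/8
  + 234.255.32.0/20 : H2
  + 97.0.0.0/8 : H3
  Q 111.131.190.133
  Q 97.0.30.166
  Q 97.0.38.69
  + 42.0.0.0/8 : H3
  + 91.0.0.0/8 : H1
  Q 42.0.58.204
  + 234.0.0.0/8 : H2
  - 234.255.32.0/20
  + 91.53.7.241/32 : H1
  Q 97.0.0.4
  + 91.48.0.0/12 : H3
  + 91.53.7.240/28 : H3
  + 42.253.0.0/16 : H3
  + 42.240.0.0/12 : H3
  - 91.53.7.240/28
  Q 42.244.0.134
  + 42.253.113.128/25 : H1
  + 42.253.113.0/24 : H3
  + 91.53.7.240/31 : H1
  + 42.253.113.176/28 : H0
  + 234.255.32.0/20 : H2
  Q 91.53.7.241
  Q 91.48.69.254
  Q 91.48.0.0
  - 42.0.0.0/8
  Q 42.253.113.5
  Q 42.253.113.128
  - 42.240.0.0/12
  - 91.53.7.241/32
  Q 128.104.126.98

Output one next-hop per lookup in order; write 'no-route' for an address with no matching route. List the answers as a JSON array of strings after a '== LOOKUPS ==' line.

Trace:
  + 91.0.0.0/8 (H1) depth=8
  del 91.0.0.0/8 (clear depth 8)
  + 234.255.32.0/20 (H2) depth=20
  + 97.0.0.0/8 (H3) depth=8
  ? 111.131.190.133  path d0:-→d1:-→d2:-→d3:-→d4:-  best=no-route
  ? 97.0.30.166  path d0:-→d1:-→d2:-→d3:-→d4:-→d5:-→d6:-→d7:-→d8:H3  best=H3
  ? 97.0.38.69  path d0:-→d1:-→d2:-→d3:-→d4:-→d5:-→d6:-→d7:-→d8:H3  best=H3
  + 42.0.0.0/8 (H3) depth=8
  + 91.0.0.0/8 (H1) depth=8
  ? 42.0.58.204  path d0:-→d1:-→d2:-→d3:-→d4:-→d5:-→d6:-→d7:-→d8:H3  best=H3
  + 234.0.0.0/8 (H2) depth=8
  del 234.255.32.0/20 (clear depth 20)
  + 91.53.7.241/32 (H1) depth=32
  ? 97.0.0.4  path d0:-→d1:-→d2:-→d3:-→d4:-→d5:-→d6:-→d7:-→d8:H3  best=H3
  + 91.48.0.0/12 (H3) depth=12
  + 91.53.7.240/28 (H3) depth=28
  + 42.253.0.0/16 (H3) depth=16
  + 42.240.0.0/12 (H3) depth=12
  del 91.53.7.240/28 (clear depth 28)
  ? 42.244.0.134  path d0:-→d1:-→d2:-→d3:-→d4:-→d5:-→d6:-→d7:-→d8:H3→d9:-→d10:-→d11:-→d12:H3  best=H3
  + 42.253.113.128/25 (H1) depth=25
  + 42.253.113.0/24 (H3) depth=24
  + 91.53.7.240/31 (H1) depth=31
  + 42.253.113.176/28 (H0) depth=28
  + 234.255.32.0/20 (H2) depth=20
  ? 91.53.7.241  path d0:-→d1:-→d2:-→d3:-→d4:-→d5:-→d6:-→d7:-→d8:H1→d9:-→d10:-→d11:-→d12:H3→d13:-→d14:-→d15:-→d16:-→d17:-→d18:-→d19:-→d20:-→d21:-→d22:-→d23:-→d24:-→d25:-→d26:-→d27:-→d28:-→d29:-→d30:-→d31:H1→d32:H1  best=H1
  ? 91.48.69.254  path d0:-→d1:-→d2:-→d3:-→d4:-→d5:-→d6:-→d7:-→d8:H1→d9:-→d10:-→d11:-→d12:H3→d13:-  best=H3
  ? 91.48.0.0  path d0:-→d1:-→d2:-→d3:-→d4:-→d5:-→d6:-→d7:-→d8:H1→d9:-→d10:-→d11:-→d12:H3→d13:-  best=H3
  del 42.0.0.0/8 (clear depth 8)
  ? 42.253.113.5  path d0:-→d1:-→d2:-→d3:-→d4:-→d5:-→d6:-→d7:-→d8:-→d9:-→d10:-→d11:-→d12:H3→d13:-→d14:-→d15:-→d16:H3→d17:-→d18:-→d19:-→d20:-→d21:-→d22:-→d23:-→d24:H3  best=H3
  ? 42.253.113.128  path d0:-→d1:-→d2:-→d3:-→d4:-→d5:-→d6:-→d7:-→d8:-→d9:-→d10:-→d11:-→d12:H3→d13:-→d14:-→d15:-→d16:H3→d17:-→d18:-→d19:-→d20:-→d21:-→d22:-→d23:-→d24:H3→d25:H1→d26:-  best=H1
  del 42.240.0.0/12 (clear depth 12)
  del 91.53.7.241/32 (clear depth 32)
  ? 128.104.126.98  path d0:-→d1:-  best=no-route

== LOOKUPS ==
["no-route","H3","H3","H3","H3","H3","H1","H3","H3","H3","H1","no-route"]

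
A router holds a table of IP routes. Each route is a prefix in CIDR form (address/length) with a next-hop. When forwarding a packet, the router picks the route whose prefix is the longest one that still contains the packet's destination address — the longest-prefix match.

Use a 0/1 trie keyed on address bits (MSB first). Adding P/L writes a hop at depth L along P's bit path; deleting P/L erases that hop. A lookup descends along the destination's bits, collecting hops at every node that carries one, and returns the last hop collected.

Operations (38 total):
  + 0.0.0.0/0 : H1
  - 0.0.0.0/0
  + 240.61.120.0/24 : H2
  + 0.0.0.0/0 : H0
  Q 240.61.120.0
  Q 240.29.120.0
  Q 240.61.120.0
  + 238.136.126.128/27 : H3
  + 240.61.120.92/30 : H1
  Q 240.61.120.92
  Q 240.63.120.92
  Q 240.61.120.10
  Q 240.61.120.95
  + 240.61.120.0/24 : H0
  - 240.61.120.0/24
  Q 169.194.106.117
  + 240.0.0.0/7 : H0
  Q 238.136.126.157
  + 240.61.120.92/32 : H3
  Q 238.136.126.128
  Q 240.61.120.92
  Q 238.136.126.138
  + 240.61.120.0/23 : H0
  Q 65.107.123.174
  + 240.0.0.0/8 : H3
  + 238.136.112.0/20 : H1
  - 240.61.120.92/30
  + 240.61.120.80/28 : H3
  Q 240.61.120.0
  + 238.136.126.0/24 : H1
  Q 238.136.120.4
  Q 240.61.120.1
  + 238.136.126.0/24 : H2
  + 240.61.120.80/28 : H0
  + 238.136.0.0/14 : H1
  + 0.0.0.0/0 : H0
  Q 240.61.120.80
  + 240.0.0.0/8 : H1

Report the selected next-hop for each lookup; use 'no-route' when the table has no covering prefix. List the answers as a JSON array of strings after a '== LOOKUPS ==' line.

Process each operation:
  add 0.0.0.0/0 -> H1 at depth 0
  del 0.0.0.0/0 (clear depth 0)
  add 240.61.120.0/24 -> H2 at depth 24
  add 0.0.0.0/0 -> H0 at depth 0
  ? 240.61.120.0  path d0:H0→d1:-→d2:-→d3:-→d4:-→d5:-→d6:-→d7:-→d8:-→d9:-→d10:-→d11:-→d12:-→d13:-→d14:-→d15:-→d16:-→d17:-→d18:-→d19:-→d20:-→d21:-→d22:-→d23:-→d24:H2  best=H2
  ? 240.29.120.0  path d0:H0→d1:-→d2:-→d3:-→d4:-→d5:-→d6:-→d7:-→d8:-→d9:-→d10:-  best=H0
  ? 240.61.120.0  path d0:H0→d1:-→d2:-→d3:-→d4:-→d5:-→d6:-→d7:-→d8:-→d9:-→d10:-→d11:-→d12:-→d13:-→d14:-→d15:-→d16:-→d17:-→d18:-→d19:-→d20:-→d21:-→d22:-→d23:-→d24:H2  best=H2
  add 238.136.126.128/27 -> H3 at depth 27
  add 240.61.120.92/30 -> H1 at depth 30
  ? 240.61.120.92  path d0:H0→d1:-→d2:-→d3:-→d4:-→d5:-→d6:-→d7:-→d8:-→d9:-→d10:-→d11:-→d12:-→d13:-→d14:-→d15:-→d16:-→d17:-→d18:-→d19:-→d20:-→d21:-→d22:-→d23:-→d24:H2→d25:-→d26:-→d27:-→d28:-→d29:-→d30:H1  best=H1
  ? 240.63.120.92  path d0:H0→d1:-→d2:-→d3:-→d4:-→d5:-→d6:-→d7:-→d8:-→d9:-→d10:-→d11:-→d12:-→d13:-→d14:-  best=H0
  ? 240.61.120.10  path d0:H0→d1:-→d2:-→d3:-→d4:-→d5:-→d6:-→d7:-→d8:-→d9:-→d10:-→d11:-→d12:-→d13:-→d14:-→d15:-→d16:-→d17:-→d18:-→d19:-→d20:-→d21:-→d22:-→d23:-→d24:H2→d25:-  best=H2
  ? 240.61.120.95  path d0:H0→d1:-→d2:-→d3:-→d4:-→d5:-→d6:-→d7:-→d8:-→d9:-→d10:-→d11:-→d12:-→d13:-→d14:-→d15:-→d16:-→d17:-→d18:-→d19:-→d20:-→d21:-→d22:-→d23:-→d24:H2→d25:-→d26:-→d27:-→d28:-→d29:-→d30:H1  best=H1
  add 240.61.120.0/24 -> H0 at depth 24
  del 240.61.120.0/24 (clear depth 24)
  ? 169.194.106.117  path d0:H0→d1:-  best=H0
  add 240.0.0.0/7 -> H0 at depth 7
  ? 238.136.126.157  path d0:H0→d1:-→d2:-→d3:-→d4:-→d5:-→d6:-→d7:-→d8:-→d9:-→d10:-→d11:-→d12:-→d13:-→d14:-→d15:-→d16:-→d17:-→d18:-→d19:-→d20:-→d21:-→d22:-→d23:-→d24:-→d25:-→d26:-→d27:H3  best=H3
  add 240.61.120.92/32 -> H3 at depth 32
  ? 238.136.126.128  path d0:H0→d1:-→d2:-→d3:-→d4:-→d5:-→d6:-→d7:-→d8:-→d9:-→d10:-→d11:-→d12:-→d13:-→d14:-→d15:-→d16:-→d17:-→d18:-→d19:-→d20:-→d21:-→d22:-→d23:-→d24:-→d25:-→d26:-→d27:H3  best=H3
  ? 240.61.120.92  path d0:H0→d1:-→d2:-→d3:-→d4:-→d5:-→d6:-→d7:H0→d8:-→d9:-→d10:-→d11:-→d12:-→d13:-→d14:-→d15:-→d16:-→d17:-→d18:-→d19:-→d20:-→d21:-→d22:-→d23:-→d24:-→d25:-→d26:-→d27:-→d28:-→d29:-→d30:H1→d31:-→d32:H3  best=H3
  ? 238.136.126.138  path d0:H0→d1:-→d2:-→d3:-→d4:-→d5:-→d6:-→d7:-→d8:-→d9:-→d10:-→d11:-→d12:-→d13:-→d14:-→d15:-→d16:-→d17:-→d18:-→d19:-→d20:-→d21:-→d22:-→d23:-→d24:-→d25:-→d26:-→d27:H3  best=H3
  add 240.61.120.0/23 -> H0 at depth 23
  ? 65.107.123.174  path d0:H0  best=H0
  add 240.0.0.0/8 -> H3 at depth 8
  add 238.136.112.0/20 -> H1 at depth 20
  del 240.61.120.92/30 (clear depth 30)
  add 240.61.120.80/28 -> H3 at depth 28
  ? 240.61.120.0  path d0:H0→d1:-→d2:-→d3:-→d4:-→d5:-→d6:-→d7:H0→d8:H3→d9:-→d10:-→d11:-→d12:-→d13:-→d14:-→d15:-→d16:-→d17:-→d18:-→d19:-→d20:-→d21:-→d22:-→d23:H0→d24:-→d25:-  best=H0
  add 238.136.126.0/24 -> H1 at depth 24
  ? 238.136.120.4  path d0:H0→d1:-→d2:-→d3:-→d4:-→d5:-→d6:-→d7:-→d8:-→d9:-→d10:-→d11:-→d12:-→d13:-→d14:-→d15:-→d16:-→d17:-→d18:-→d19:-→d20:H1→d21:-  best=H1
  ? 240.61.120.1  path d0:H0→d1:-→d2:-→d3:-→d4:-→d5:-→d6:-→d7:H0→d8:H3→d9:-→d10:-→d11:-→d12:-→d13:-→d14:-→d15:-→d16:-→d17:-→d18:-→d19:-→d20:-→d21:-→d22:-→d23:H0→d24:-→d25:-  best=H0
  add 238.136.126.0/24 -> H2 at depth 24
  add 240.61.120.80/28 -> H0 at depth 28
  add 238.136.0.0/14 -> H1 at depth 14
  add 0.0.0.0/0 -> H0 at depth 0
  ? 240.61.120.80  path d0:H0→d1:-→d2:-→d3:-→d4:-→d5:-→d6:-→d7:H0→d8:H3→d9:-→d10:-→d11:-→d12:-→d13:-→d14:-→d15:-→d16:-→d17:-→d18:-→d19:-→d20:-→d21:-→d22:-→d23:H0→d24:-→d25:-→d26:-→d27:-→d28:H0  best=H0
  add 240.0.0.0/8 -> H1 at depth 8

== LOOKUPS ==
["H2","H0","H2","H1","H0","H2","H1","H0","H3","H3","H3","H3","H0","H0","H1","H0","H0"]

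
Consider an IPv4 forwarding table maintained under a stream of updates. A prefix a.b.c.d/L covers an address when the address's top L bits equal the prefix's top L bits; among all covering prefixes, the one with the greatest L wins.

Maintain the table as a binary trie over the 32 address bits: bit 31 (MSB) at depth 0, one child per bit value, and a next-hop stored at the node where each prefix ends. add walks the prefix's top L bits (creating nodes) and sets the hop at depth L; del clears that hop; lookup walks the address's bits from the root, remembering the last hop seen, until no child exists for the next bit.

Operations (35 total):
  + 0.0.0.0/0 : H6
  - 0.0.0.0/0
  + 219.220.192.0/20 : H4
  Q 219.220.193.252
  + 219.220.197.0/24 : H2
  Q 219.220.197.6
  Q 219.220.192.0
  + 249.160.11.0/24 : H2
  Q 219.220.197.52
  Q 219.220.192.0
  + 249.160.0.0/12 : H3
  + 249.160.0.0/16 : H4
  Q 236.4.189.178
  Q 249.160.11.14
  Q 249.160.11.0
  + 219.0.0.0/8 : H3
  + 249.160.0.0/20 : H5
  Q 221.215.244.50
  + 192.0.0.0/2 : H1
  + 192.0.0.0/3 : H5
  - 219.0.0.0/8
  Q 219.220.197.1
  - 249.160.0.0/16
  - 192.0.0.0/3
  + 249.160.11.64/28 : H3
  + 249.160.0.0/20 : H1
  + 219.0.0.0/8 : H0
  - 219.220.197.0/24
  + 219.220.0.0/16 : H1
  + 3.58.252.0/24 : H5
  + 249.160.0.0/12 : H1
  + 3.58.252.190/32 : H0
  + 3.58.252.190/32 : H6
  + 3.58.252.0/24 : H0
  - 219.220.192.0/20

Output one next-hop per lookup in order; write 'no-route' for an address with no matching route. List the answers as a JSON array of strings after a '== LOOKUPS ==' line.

Trace:
  + 0.0.0.0/0 (H6) depth=0
  del 0.0.0.0/0 (clear depth 0)
  + 219.220.192.0/20 (H4) depth=20
  Q 219.220.193.252: descend 11011011110111001100 ; hops seen [H4] ; pick H4
  + 219.220.197.0/24 (H2) depth=24
  Q 219.220.197.6: descend 110110111101110011000101 ; hops seen [H4,H2] ; pick H2
  Q 219.220.192.0: descend 110110111101110011000 ; hops seen [H4] ; pick H4
  + 249.160.11.0/24 (H2) depth=24
  Q 219.220.197.52: descend 110110111101110011000101 ; hops seen [H4,H2] ; pick H2
  Q 219.220.192.0: descend 110110111101110011000 ; hops seen [H4] ; pick H4
  + 249.160.0.0/12 (H3) depth=12
  + 249.160.0.0/16 (H4) depth=16
  Q 236.4.189.178: descend 111 ; hops seen [∅] ; pick no-route
  Q 249.160.11.14: descend 111110011010000000001011 ; hops seen [H3,H4,H2] ; pick H2
  Q 249.160.11.0: descend 111110011010000000001011 ; hops seen [H3,H4,H2] ; pick H2
  + 219.0.0.0/8 (H3) depth=8
  + 249.160.0.0/20 (H5) depth=20
  Q 221.215.244.50: descend 11011 ; hops seen [∅] ; pick no-route
  + 192.0.0.0/2 (H1) depth=2
  + 192.0.0.0/3 (H5) depth=3
  del 219.0.0.0/8 (clear depth 8)
  Q 219.220.197.1: descend 110110111101110011000101 ; hops seen [H1,H5,H4,H2] ; pick H2
  del 249.160.0.0/16 (clear depth 16)
  del 192.0.0.0/3 (clear depth 3)
  + 249.160.11.64/28 (H3) depth=28
  + 249.160.0.0/20 (H1) depth=20
  + 219.0.0.0/8 (H0) depth=8
  del 219.220.197.0/24 (clear depth 24)
  + 219.220.0.0/16 (H1) depth=16
  + 3.58.252.0/24 (H5) depth=24
  + 249.160.0.0/12 (H1) depth=12
  + 3.58.252.190/32 (H0) depth=32
  + 3.58.252.190/32 (H6) depth=32
  + 3.58.252.0/24 (H0) depth=24
  del 219.220.192.0/20 (clear depth 20)

== LOOKUPS ==
["H4","H2","H4","H2","H4","no-route","H2","H2","no-route","H2"]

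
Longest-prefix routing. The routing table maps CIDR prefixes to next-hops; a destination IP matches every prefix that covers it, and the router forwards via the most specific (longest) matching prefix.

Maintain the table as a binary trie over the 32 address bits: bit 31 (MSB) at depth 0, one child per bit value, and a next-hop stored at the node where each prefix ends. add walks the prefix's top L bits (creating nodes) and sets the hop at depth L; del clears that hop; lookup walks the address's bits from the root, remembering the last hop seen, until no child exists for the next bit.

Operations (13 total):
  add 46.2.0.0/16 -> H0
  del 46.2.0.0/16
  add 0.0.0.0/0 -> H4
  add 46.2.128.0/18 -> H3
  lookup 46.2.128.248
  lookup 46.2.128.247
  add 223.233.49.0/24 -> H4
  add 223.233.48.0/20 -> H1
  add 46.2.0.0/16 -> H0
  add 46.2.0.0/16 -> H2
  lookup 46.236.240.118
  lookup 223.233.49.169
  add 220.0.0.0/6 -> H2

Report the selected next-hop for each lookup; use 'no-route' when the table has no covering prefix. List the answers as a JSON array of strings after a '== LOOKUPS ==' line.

Process each operation:
  + 46.2.0.0/16 (H0) depth=16
  - 46.2.0.0/16 clear@16
  + 0.0.0.0/0 (H4) depth=0
  + 46.2.128.0/18 (H3) depth=18
  ? 46.2.128.248  path d0:H4→d1:-→d2:-→d3:-→d4:-→d5:-→d6:-→d7:-→d8:-→d9:-→d10:-→d11:-→d12:-→d13:-→d14:-→d15:-→d16:-→d17:-→d18:H3  best=H3
  ? 46.2.128.247  path d0:H4→d1:-→d2:-→d3:-→d4:-→d5:-→d6:-→d7:-→d8:-→d9:-→d10:-→d11:-→d12:-→d13:-→d14:-→d15:-→d16:-→d17:-→d18:H3  best=H3
  + 223.233.49.0/24 (H4) depth=24
  + 223.233.48.0/20 (H1) depth=20
  + 46.2.0.0/16 (H0) depth=16
  + 46.2.0.0/16 (H2) depth=16
  ? 46.236.240.118  path d0:H4→d1:-→d2:-→d3:-→d4:-→d5:-→d6:-→d7:-→d8:-  best=H4
  ? 223.233.49.169  path d0:H4→d1:-→d2:-→d3:-→d4:-→d5:-→d6:-→d7:-→d8:-→d9:-→d10:-→d11:-→d12:-→d13:-→d14:-→d15:-→d16:-→d17:-→d18:-→d19:-→d20:H1→d21:-→d22:-→d23:-→d24:H4  best=H4
  + 220.0.0.0/6 (H2) depth=6

== LOOKUPS ==
["H3","H3","H4","H4"]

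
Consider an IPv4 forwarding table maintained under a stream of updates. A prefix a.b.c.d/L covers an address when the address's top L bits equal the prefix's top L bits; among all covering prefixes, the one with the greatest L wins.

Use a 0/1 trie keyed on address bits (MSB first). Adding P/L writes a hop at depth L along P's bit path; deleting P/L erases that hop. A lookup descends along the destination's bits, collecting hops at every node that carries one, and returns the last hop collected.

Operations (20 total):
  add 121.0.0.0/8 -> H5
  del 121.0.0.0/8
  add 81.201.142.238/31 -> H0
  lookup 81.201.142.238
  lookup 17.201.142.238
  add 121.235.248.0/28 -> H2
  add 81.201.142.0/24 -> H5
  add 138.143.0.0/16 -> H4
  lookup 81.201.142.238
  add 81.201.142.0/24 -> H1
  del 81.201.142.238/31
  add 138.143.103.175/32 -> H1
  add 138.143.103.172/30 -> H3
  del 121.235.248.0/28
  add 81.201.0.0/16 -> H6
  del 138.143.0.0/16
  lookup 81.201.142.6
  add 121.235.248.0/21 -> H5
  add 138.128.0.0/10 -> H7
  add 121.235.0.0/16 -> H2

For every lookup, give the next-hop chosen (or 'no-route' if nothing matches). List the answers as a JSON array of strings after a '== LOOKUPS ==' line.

Process each operation:
  + 121.0.0.0/8 (H5) depth=8
  - 121.0.0.0/8 clear@8
  + 81.201.142.238/31 (H0) depth=31
  lookup 81.201.142.238: bits 0101000111001001100011101110111 walk d0:-→d1:-→d2:-→d3:-→d4:-→d5:-→d6:-→d7:-→d8:-→d9:-→d10:-→d11:-→d12:-→d13:-→d14:-→d15:-→d16:-→d17:-→d18:-→d19:-→d20:-→d21:-→d22:-→d23:-→d24:-→d25:-→d26:-→d27:-→d28:-→d29:-→d30:-→d31:H0 -> H0
  lookup 17.201.142.238: bits 0 walk d0:-→d1:- -> no-route
  + 121.235.248.0/28 (H2) depth=28
  + 81.201.142.0/24 (H5) depth=24
  + 138.143.0.0/16 (H4) depth=16
  lookup 81.201.142.238: bits 0101000111001001100011101110111 walk d0:-→d1:-→d2:-→d3:-→d4:-→d5:-→d6:-→d7:-→d8:-→d9:-→d10:-→d11:-→d12:-→d13:-→d14:-→d15:-→d16:-→d17:-→d18:-→d19:-→d20:-→d21:-→d22:-→d23:-→d24:H5→d25:-→d26:-→d27:-→d28:-→d29:-→d30:-→d31:H0 -> H0
  + 81.201.142.0/24 (H1) depth=24
  - 81.201.142.238/31 clear@31
  + 138.143.103.175/32 (H1) depth=32
  + 138.143.103.172/30 (H3) depth=30
  - 121.235.248.0/28 clear@28
  + 81.201.0.0/16 (H6) depth=16
  - 138.143.0.0/16 clear@16
  lookup 81.201.142.6: bits 010100011100100110001110 walk d0:-→d1:-→d2:-→d3:-→d4:-→d5:-→d6:-→d7:-→d8:-→d9:-→d10:-→d11:-→d12:-→d13:-→d14:-→d15:-→d16:H6→d17:-→d18:-→d19:-→d20:-→d21:-→d22:-→d23:-→d24:H1 -> H1
  + 121.235.248.0/21 (H5) depth=21
  + 138.128.0.0/10 (H7) depth=10
  + 121.235.0.0/16 (H2) depth=16

== LOOKUPS ==
["H0","no-route","H0","H1"]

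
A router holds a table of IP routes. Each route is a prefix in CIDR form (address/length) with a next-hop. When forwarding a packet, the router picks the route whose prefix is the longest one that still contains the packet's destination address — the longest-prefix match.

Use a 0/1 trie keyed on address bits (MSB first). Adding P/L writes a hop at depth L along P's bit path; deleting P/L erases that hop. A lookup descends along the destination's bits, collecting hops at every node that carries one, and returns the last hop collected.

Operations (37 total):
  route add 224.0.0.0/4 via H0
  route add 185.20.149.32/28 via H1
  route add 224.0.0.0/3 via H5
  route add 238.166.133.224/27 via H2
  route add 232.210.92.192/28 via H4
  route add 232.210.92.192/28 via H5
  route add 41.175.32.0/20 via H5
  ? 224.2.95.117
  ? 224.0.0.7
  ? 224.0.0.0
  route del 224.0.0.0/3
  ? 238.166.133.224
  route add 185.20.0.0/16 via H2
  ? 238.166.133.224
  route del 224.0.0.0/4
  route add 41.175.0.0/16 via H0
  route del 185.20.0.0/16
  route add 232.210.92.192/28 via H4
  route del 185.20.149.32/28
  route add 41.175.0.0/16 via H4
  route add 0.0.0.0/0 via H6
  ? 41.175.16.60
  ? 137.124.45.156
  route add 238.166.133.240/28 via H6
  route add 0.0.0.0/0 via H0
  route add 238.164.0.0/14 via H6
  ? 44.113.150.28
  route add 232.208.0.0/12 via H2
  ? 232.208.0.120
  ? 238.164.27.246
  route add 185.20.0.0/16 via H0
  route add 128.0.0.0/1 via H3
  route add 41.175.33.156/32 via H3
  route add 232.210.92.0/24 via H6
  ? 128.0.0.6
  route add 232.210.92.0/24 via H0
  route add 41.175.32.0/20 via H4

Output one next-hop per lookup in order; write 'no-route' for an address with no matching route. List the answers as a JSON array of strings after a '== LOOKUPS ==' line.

Apply in order:
  add 224.0.0.0/4 -> H0 at depth 4
  add 185.20.149.32/28 -> H1 at depth 28
  add 224.0.0.0/3 -> H5 at depth 3
  add 238.166.133.224/27 -> H2 at depth 27
  add 232.210.92.192/28 -> H4 at depth 28
  add 232.210.92.192/28 -> H5 at depth 28
  add 41.175.32.0/20 -> H5 at depth 20
  lookup 224.2.95.117: bits 1110 walk d0:-→d1:-→d2:-→d3:H5→d4:H0 -> H0
  lookup 224.0.0.7: bits 1110 walk d0:-→d1:-→d2:-→d3:H5→d4:H0 -> H0
  lookup 224.0.0.0: bits 1110 walk d0:-→d1:-→d2:-→d3:H5→d4:H0 -> H0
  - 224.0.0.0/3 clear@3
  lookup 238.166.133.224: bits 111011101010011010000101111 walk d0:-→d1:-→d2:-→d3:-→d4:H0→d5:-→d6:-→d7:-→d8:-→d9:-→d10:-→d11:-→d12:-→d13:-→d14:-→d15:-→d16:-→d17:-→d18:-→d19:-→d20:-→d21:-→d22:-→d23:-→d24:-→d25:-→d26:-→d27:H2 -> H2
  add 185.20.0.0/16 -> H2 at depth 16
  lookup 238.166.133.224: bits 111011101010011010000101111 walk d0:-→d1:-→d2:-→d3:-→d4:H0→d5:-→d6:-→d7:-→d8:-→d9:-→d10:-→d11:-→d12:-→d13:-→d14:-→d15:-→d16:-→d17:-→d18:-→d19:-→d20:-→d21:-→d22:-→d23:-→d24:-→d25:-→d26:-→d27:H2 -> H2
  - 224.0.0.0/4 clear@4
  add 41.175.0.0/16 -> H0 at depth 16
  - 185.20.0.0/16 clear@16
  add 232.210.92.192/28 -> H4 at depth 28
  - 185.20.149.32/28 clear@28
  add 41.175.0.0/16 -> H4 at depth 16
  add 0.0.0.0/0 -> H6 at depth 0
  lookup 41.175.16.60: bits 001010011010111100 walk d0:H6→d1:-→d2:-→d3:-→d4:-→d5:-→d6:-→d7:-→d8:-→d9:-→d10:-→d11:-→d12:-→d13:-→d14:-→d15:-→d16:H4→d17:-→d18:- -> H4
  lookup 137.124.45.156: bits 10 walk d0:H6→d1:-→d2:- -> H6
  add 238.166.133.240/28 -> H6 at depth 28
  add 0.0.0.0/0 -> H0 at depth 0
  add 238.164.0.0/14 -> H6 at depth 14
  lookup 44.113.150.28: bits 00101 walk d0:H0→d1:-→d2:-→d3:-→d4:-→d5:- -> H0
  add 232.208.0.0/12 -> H2 at depth 12
  lookup 232.208.0.120: bits 11101000110100 walk d0:H0→d1:-→d2:-→d3:-→d4:-→d5:-→d6:-→d7:-→d8:-→d9:-→d10:-→d11:-→d12:H2→d13:-→d14:- -> H2
  lookup 238.164.27.246: bits 11101110101001 walk d0:H0→d1:-→d2:-→d3:-→d4:-→d5:-→d6:-→d7:-→d8:-→d9:-→d10:-→d11:-→d12:-→d13:-→d14:H6 -> H6
  add 185.20.0.0/16 -> H0 at depth 16
  add 128.0.0.0/1 -> H3 at depth 1
  add 41.175.33.156/32 -> H3 at depth 32
  add 232.210.92.0/24 -> H6 at depth 24
  lookup 128.0.0.6: bits 10 walk d0:H0→d1:H3→d2:- -> H3
  add 232.210.92.0/24 -> H0 at depth 24
  add 41.175.32.0/20 -> H4 at depth 20

== LOOKUPS ==
["H0","H0","H0","H2","H2","H4","H6","H0","H2","H6","H3"]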